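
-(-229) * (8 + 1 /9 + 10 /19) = 338233 /171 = 1977.97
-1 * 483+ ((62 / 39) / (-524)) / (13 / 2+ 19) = -125850028 / 260559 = -483.00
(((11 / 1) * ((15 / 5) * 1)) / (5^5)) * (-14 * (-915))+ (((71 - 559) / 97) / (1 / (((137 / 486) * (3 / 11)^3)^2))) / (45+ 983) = 604879753209420263 / 4471528472111250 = 135.27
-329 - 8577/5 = -10222/5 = -2044.40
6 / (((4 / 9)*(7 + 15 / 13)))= 1.66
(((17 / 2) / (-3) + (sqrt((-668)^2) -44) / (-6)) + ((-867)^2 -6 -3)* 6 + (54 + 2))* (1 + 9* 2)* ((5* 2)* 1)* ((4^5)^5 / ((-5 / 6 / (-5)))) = 5788739217212569550848000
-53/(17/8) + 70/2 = 171/17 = 10.06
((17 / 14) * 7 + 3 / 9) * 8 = 212 / 3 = 70.67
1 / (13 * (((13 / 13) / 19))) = 19 / 13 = 1.46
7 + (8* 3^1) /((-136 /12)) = 83 /17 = 4.88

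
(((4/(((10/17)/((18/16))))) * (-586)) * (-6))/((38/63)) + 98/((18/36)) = 8509921/190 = 44789.06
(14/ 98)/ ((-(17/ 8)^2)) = -64/ 2023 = -0.03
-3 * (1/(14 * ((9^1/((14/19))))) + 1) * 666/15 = -12728/95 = -133.98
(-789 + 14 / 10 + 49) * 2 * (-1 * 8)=59088 / 5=11817.60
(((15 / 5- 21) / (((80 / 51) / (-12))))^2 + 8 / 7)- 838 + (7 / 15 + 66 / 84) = 18125.69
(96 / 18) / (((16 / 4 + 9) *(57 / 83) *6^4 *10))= 83 / 1800630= 0.00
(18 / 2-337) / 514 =-164 / 257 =-0.64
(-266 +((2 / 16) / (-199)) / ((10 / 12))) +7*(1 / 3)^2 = -9500287 / 35820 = -265.22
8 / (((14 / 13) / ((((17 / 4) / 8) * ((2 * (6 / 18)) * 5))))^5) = 1647446765940625 / 17129961160704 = 96.17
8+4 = 12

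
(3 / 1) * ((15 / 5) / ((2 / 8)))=36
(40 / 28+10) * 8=640 / 7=91.43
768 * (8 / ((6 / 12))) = 12288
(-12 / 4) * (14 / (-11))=42 / 11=3.82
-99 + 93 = -6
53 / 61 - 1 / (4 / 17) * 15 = -15343 / 244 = -62.88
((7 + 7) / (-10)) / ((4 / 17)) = -119 / 20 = -5.95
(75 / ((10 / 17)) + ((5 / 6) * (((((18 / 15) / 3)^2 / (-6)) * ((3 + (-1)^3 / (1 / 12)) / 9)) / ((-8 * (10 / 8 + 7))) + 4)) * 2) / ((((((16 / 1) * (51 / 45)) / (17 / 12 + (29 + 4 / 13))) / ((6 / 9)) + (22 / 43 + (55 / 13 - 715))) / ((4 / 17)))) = -1067623528751 / 23990475136617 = -0.04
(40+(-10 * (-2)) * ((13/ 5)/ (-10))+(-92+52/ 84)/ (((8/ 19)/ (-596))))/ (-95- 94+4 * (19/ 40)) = -27170753/ 39291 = -691.53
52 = 52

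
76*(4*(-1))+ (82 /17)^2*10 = -71.34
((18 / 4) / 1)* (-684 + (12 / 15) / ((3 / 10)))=-3066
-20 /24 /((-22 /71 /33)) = 355 /4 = 88.75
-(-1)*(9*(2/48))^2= 9/64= 0.14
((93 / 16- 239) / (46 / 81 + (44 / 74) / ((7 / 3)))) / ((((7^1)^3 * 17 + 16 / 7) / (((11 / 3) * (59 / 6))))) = -337694819 / 192759680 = -1.75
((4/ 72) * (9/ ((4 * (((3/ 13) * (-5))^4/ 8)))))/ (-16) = -28561/ 810000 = -0.04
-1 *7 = -7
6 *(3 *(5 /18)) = 5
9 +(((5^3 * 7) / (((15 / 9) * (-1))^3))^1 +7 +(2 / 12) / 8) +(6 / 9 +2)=-2725 / 16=-170.31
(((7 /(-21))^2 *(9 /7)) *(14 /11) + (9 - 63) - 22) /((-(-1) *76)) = -417 /418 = -1.00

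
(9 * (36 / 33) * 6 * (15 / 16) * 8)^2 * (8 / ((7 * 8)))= 23619600 / 847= 27886.19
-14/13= -1.08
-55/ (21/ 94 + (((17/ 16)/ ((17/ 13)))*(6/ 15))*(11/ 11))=-103400/ 1031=-100.29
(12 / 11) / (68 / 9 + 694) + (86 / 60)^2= 64258823 / 31254300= 2.06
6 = 6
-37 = -37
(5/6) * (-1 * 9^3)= -1215/2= -607.50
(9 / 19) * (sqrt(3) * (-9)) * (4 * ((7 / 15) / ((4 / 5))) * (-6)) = 1134 * sqrt(3) / 19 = 103.38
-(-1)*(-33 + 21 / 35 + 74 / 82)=-6457 / 205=-31.50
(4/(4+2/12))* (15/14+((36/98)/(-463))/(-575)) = 335443932/326125625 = 1.03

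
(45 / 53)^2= 2025 / 2809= 0.72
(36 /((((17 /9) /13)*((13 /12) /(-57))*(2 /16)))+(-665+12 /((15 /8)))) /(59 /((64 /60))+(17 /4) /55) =-1570029296 /828631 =-1894.73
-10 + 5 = -5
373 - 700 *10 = -6627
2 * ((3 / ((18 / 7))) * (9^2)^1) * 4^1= 756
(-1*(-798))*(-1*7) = -5586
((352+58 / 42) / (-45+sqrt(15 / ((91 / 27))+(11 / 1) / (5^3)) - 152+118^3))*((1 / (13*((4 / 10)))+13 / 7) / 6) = 568427686694375 / 7736416448892452748 - 13840165*sqrt(23489830) / 704013896849213200068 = 0.00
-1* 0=0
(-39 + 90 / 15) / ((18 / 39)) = -143 / 2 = -71.50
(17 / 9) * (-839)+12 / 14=-99787 / 63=-1583.92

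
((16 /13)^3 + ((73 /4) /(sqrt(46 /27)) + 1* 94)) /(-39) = -210614 /85683-73* sqrt(138) /2392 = -2.82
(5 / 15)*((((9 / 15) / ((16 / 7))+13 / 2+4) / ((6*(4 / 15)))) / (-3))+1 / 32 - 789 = -303251 / 384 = -789.72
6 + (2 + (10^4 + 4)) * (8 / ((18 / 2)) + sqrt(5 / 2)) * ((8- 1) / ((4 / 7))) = 980642 / 9 + 245147 * sqrt(10) / 4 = 302765.94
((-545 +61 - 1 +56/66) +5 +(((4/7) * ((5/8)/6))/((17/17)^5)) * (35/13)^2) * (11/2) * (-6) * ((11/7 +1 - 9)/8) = -480567915/37856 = -12694.63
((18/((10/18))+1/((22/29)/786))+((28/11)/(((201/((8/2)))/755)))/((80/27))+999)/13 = 589713/3685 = 160.03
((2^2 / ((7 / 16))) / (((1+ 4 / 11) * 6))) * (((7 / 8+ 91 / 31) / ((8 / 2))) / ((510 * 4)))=11 / 21080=0.00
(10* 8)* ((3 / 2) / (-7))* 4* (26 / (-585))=64 / 21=3.05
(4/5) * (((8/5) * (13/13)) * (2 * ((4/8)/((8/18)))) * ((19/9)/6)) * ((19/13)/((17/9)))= 4332/5525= 0.78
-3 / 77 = -0.04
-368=-368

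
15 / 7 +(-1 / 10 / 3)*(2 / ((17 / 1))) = 3818 / 1785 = 2.14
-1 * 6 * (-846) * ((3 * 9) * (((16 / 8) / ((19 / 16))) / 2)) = 2192832 / 19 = 115412.21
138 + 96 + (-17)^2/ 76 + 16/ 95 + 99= 128049/ 380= 336.97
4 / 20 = 1 / 5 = 0.20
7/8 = 0.88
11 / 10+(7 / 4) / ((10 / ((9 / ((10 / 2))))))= 283 / 200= 1.42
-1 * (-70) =70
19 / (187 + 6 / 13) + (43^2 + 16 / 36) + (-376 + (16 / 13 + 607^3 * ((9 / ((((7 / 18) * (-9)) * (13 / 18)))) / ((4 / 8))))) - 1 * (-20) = -3178620720436076 / 1995903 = -1592572745.49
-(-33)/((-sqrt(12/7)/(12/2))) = -33 * sqrt(21) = -151.22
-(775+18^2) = -1099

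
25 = 25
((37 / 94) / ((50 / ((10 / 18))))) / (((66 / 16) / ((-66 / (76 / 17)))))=-0.02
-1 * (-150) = 150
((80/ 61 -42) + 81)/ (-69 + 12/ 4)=-2459/ 4026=-0.61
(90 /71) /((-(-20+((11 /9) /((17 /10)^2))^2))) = 60886809 /952067542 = 0.06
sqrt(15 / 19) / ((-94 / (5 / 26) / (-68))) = 85 * sqrt(285) / 11609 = 0.12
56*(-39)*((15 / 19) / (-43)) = 32760 / 817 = 40.10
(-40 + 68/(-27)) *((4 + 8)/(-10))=2296/45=51.02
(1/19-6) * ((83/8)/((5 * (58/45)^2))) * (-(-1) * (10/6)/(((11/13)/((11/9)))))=-17.88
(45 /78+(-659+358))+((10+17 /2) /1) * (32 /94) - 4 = -364309 /1222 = -298.13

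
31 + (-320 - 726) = -1015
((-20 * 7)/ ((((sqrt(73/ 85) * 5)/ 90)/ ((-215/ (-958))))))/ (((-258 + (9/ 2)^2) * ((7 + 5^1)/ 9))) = 270900 * sqrt(6205)/ 11084539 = 1.93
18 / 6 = 3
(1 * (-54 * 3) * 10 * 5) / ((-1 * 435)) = 540 / 29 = 18.62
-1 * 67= -67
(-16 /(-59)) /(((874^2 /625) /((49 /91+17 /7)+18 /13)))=990000 /1025312561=0.00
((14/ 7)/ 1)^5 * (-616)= -19712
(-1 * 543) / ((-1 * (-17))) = -543 / 17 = -31.94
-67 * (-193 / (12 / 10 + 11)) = 64655 / 61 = 1059.92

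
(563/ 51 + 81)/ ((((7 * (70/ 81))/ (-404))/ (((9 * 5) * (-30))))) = 6912290520/ 833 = 8298067.85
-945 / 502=-1.88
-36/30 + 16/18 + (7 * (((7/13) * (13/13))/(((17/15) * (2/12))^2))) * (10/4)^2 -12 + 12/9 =109772167/169065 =649.29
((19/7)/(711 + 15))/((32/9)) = 57/54208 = 0.00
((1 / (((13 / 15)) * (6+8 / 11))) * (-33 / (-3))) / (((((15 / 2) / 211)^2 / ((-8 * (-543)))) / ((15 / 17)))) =46802612208 / 8177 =5723689.89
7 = 7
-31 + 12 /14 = -211 /7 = -30.14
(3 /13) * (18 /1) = 54 /13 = 4.15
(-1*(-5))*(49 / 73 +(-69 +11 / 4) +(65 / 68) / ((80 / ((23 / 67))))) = -327.87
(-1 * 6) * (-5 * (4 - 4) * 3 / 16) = 0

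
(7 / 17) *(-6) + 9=6.53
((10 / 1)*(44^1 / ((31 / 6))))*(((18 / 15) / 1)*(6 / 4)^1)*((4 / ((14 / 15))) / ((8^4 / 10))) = 22275 / 13888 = 1.60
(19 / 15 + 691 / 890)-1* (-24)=13907 / 534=26.04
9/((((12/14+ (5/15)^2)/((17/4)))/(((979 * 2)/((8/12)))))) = 28309743/244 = 116023.54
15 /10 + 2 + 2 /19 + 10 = 13.61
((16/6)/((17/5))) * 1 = 40/51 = 0.78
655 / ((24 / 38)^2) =236455 / 144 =1642.05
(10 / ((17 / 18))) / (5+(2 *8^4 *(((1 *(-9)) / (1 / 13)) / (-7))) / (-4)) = -1260 / 4072877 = -0.00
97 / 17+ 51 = 964 / 17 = 56.71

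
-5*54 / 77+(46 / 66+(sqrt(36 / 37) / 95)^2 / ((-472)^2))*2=-4537981977121 / 2148102125400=-2.11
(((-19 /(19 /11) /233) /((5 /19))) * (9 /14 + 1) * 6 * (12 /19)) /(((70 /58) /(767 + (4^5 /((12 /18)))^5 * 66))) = -149046243202683743978556 /285425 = -522190569160668280.56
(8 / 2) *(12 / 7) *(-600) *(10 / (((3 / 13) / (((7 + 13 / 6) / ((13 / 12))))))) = -1508571.43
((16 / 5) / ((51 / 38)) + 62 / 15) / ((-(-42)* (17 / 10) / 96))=17728 / 2023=8.76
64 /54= 32 /27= 1.19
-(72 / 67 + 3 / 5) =-561 / 335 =-1.67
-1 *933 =-933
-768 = -768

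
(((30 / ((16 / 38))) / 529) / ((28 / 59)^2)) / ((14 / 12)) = 2976255 / 5806304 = 0.51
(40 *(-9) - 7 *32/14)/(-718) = 188/359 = 0.52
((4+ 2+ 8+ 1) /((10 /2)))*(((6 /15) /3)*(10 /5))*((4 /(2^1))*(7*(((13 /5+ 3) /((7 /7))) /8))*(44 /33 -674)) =-5273.71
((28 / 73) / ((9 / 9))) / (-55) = -28 / 4015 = -0.01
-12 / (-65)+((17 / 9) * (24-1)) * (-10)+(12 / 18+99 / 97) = -24546329 / 56745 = -432.57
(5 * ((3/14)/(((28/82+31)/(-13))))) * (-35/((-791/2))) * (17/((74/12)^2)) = -4892940/278299903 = -0.02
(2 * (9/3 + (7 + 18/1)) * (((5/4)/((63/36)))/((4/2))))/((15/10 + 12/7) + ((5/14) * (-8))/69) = 3864/613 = 6.30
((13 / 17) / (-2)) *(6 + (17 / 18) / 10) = -14261 / 6120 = -2.33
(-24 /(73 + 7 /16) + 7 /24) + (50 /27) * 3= 467027 /84600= 5.52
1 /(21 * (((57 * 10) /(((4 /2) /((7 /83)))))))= 83 /41895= 0.00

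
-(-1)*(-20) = -20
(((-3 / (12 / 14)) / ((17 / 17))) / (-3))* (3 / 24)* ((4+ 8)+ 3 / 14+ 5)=241 / 96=2.51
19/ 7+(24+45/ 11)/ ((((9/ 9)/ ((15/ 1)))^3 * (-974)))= -7096559/ 74998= -94.62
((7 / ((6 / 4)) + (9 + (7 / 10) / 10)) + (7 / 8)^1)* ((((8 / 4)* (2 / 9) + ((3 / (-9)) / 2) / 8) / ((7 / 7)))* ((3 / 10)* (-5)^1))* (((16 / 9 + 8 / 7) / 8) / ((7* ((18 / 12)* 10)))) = -0.03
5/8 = 0.62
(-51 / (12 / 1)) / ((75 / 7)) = -119 / 300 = -0.40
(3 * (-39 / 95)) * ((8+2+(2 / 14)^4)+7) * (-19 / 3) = 1591902 / 12005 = 132.60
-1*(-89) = 89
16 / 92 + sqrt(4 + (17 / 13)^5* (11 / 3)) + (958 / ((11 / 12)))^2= sqrt(782883777) / 6591 + 3039634852 / 2783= 1092219.43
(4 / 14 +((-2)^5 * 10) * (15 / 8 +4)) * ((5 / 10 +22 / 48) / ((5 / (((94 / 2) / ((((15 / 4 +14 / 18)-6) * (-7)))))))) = -21335697 / 12985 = -1643.10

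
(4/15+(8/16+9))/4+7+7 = 1973/120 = 16.44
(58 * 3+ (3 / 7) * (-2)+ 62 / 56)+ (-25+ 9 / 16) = 149.81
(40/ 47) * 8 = 320/ 47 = 6.81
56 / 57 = 0.98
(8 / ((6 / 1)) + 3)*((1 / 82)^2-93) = -8129303 / 20172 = -403.00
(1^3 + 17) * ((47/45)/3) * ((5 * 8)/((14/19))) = 7144/21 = 340.19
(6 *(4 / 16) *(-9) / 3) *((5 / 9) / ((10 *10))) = -1 / 40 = -0.02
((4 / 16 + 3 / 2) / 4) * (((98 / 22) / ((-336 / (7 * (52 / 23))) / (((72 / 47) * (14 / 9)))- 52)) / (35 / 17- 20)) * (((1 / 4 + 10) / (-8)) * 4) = -21755461 / 2380278560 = -0.01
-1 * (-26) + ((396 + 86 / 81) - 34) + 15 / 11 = 347869 / 891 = 390.43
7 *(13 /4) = 91 /4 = 22.75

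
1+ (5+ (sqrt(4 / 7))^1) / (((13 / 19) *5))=38 *sqrt(7) / 455+ 32 / 13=2.68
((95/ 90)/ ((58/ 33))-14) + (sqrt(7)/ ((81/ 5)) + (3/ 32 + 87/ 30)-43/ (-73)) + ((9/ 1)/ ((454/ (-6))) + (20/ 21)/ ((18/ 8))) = -138233683531/ 14532104160 + 5 * sqrt(7)/ 81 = -9.35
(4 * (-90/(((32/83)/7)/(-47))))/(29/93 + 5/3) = 114279795/736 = 155271.46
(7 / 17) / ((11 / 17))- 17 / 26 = -5 / 286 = -0.02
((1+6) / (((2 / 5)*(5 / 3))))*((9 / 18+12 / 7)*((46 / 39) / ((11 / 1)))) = 2.49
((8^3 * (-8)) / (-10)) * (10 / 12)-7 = 1003 / 3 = 334.33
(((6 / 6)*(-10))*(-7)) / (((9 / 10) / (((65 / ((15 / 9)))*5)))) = 45500 / 3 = 15166.67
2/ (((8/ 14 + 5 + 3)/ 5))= 7/ 6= 1.17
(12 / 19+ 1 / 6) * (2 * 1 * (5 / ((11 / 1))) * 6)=910 / 209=4.35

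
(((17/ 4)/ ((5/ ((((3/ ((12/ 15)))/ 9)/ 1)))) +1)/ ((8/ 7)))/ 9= 455/ 3456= 0.13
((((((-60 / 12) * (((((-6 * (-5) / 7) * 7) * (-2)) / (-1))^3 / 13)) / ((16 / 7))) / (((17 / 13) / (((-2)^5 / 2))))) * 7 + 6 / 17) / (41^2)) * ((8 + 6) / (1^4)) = 740880084 / 28577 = 25925.75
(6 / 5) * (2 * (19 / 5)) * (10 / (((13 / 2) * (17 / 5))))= 912 / 221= 4.13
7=7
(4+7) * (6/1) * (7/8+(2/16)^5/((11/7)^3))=114488325/1982464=57.75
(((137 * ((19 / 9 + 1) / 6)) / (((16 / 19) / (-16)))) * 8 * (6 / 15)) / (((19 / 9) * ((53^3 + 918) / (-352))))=10802176 / 2246925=4.81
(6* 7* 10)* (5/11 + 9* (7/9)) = 34440/11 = 3130.91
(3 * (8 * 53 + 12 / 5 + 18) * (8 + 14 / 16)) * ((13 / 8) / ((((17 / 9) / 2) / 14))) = 193810617 / 680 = 285015.61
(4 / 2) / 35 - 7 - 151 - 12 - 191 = -12633 / 35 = -360.94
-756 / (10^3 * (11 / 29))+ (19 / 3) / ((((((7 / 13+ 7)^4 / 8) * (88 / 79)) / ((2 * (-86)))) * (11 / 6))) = -288996097483 / 87192615125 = -3.31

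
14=14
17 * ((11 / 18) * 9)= 187 / 2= 93.50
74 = 74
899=899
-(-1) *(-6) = -6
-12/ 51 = -4/ 17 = -0.24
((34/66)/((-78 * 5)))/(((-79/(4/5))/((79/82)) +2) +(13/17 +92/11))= 289/19991205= 0.00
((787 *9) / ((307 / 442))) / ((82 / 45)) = 70440435 / 12587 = 5596.28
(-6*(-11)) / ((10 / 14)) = 462 / 5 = 92.40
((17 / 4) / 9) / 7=17 / 252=0.07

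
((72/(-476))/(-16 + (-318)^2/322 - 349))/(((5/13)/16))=6624/53635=0.12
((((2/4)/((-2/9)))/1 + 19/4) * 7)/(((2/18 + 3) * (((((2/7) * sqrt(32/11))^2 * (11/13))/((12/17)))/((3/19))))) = 257985/82688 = 3.12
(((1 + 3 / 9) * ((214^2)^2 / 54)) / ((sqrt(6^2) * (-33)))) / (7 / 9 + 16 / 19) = -39848198704 / 246807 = -161454.90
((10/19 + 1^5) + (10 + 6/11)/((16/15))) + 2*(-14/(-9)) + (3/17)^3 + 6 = 758873521/36965412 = 20.53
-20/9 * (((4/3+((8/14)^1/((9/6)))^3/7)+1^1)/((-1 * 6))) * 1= 1517750/1750329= 0.87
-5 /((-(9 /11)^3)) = 6655 /729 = 9.13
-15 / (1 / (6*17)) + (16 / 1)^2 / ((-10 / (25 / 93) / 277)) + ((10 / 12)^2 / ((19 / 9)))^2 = -1845778195 / 537168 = -3436.13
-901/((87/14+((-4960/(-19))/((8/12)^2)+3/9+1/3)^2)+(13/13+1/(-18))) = -20491443/7864357079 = -0.00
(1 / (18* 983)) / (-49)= -1 / 867006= -0.00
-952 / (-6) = 476 / 3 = 158.67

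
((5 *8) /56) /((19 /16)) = 0.60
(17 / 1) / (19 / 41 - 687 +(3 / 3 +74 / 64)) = -22304 / 897907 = -0.02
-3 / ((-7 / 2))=6 / 7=0.86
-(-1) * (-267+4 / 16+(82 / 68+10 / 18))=-162173 / 612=-264.99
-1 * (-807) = 807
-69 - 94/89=-6235/89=-70.06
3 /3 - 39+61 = 23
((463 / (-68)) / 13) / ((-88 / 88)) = 463 / 884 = 0.52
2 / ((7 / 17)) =34 / 7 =4.86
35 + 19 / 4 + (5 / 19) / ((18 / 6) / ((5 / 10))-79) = 220513 / 5548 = 39.75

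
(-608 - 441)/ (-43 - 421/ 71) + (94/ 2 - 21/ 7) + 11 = 265549/ 3474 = 76.44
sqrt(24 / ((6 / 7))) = 2 * sqrt(7) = 5.29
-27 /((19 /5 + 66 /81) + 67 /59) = -215055 /45802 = -4.70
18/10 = 9/5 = 1.80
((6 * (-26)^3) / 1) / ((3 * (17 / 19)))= -667888 / 17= -39287.53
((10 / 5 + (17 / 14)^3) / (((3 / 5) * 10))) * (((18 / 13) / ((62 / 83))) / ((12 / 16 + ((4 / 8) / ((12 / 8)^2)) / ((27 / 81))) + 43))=7769547 / 294704228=0.03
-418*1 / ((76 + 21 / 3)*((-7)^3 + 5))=0.01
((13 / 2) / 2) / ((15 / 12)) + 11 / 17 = 276 / 85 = 3.25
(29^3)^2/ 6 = 594823321/ 6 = 99137220.17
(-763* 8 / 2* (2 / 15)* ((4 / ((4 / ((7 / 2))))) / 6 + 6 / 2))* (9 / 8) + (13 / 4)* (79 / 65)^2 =-531586 / 325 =-1635.65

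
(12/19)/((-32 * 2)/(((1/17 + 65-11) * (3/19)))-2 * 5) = -0.04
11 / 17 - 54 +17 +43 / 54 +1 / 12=-65129 / 1836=-35.47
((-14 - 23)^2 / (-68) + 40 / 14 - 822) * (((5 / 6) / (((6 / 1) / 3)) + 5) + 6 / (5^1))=-10573301 / 1904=-5553.20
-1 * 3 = -3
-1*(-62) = 62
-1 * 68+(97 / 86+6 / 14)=-39999 / 602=-66.44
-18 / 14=-9 / 7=-1.29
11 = 11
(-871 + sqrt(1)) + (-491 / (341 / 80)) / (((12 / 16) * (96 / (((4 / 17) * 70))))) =-46765310 / 52173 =-896.35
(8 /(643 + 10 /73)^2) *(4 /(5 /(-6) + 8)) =1023168 /94780969843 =0.00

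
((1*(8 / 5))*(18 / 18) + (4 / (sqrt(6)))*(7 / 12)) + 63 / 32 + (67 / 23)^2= 7*sqrt(6) / 18 + 1020299 / 84640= 13.01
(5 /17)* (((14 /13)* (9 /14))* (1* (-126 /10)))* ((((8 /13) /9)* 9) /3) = -1512 /2873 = -0.53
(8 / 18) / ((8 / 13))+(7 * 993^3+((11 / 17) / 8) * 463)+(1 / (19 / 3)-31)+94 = 159397244942843 / 23256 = 6854026700.33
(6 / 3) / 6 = 1 / 3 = 0.33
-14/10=-7/5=-1.40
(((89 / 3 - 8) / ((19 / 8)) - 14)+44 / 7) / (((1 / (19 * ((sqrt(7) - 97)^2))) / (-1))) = -5291792 / 21+109028 * sqrt(7) / 21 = -238253.86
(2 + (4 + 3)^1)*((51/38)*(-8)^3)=-117504/19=-6184.42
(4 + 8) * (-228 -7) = -2820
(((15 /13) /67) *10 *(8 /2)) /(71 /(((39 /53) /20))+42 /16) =14400 /40394233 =0.00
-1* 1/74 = -1/74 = -0.01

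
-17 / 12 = -1.42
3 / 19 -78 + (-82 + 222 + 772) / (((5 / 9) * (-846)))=-356229 / 4465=-79.78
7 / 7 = 1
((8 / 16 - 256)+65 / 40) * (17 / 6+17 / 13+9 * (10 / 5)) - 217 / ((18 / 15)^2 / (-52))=2215.06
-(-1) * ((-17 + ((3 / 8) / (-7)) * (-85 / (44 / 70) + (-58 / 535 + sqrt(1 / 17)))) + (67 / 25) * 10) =11238079 / 659120 - 3 * sqrt(17) / 952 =17.04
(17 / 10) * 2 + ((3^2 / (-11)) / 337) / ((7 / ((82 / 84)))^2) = 605226071 / 178010140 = 3.40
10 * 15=150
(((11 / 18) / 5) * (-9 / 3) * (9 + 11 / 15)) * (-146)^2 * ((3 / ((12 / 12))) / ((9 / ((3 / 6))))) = -8558374 / 675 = -12679.07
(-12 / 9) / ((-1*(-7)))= -4 / 21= -0.19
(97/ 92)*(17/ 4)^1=1649/ 368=4.48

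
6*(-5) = -30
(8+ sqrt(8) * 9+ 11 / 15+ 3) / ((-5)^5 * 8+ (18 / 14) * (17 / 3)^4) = -1134 * sqrt(2) / 1491479 -336 / 677945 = -0.00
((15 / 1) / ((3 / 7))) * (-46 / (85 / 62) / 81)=-19964 / 1377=-14.50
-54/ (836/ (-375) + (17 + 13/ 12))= -27000/ 7927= -3.41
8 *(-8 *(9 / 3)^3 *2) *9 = -31104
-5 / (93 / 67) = -335 / 93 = -3.60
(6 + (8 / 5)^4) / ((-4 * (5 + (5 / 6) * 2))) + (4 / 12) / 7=-222149 / 525000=-0.42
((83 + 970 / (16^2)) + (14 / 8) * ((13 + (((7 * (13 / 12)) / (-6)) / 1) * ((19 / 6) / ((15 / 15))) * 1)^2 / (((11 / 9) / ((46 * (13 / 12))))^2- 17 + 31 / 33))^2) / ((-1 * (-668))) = 0.20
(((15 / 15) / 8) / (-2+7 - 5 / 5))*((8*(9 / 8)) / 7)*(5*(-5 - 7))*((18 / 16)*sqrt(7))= -1215*sqrt(7) / 448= -7.18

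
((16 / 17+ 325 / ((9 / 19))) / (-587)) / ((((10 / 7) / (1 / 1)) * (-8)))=735833 / 7184880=0.10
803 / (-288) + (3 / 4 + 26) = 6901 / 288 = 23.96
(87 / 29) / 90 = 1 / 30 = 0.03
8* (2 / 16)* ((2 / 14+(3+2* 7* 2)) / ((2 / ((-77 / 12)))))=-1199 / 12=-99.92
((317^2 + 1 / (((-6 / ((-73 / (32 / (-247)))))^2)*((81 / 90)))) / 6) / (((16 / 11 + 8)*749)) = 201250544407 / 77532069888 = 2.60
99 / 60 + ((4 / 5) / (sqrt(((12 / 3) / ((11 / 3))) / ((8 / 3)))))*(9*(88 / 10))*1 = 33 / 20 + 528*sqrt(22) / 25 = 100.71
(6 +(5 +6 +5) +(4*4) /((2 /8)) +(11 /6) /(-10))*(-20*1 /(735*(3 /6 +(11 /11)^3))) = -10298 /6615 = -1.56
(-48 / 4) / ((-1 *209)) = 12 / 209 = 0.06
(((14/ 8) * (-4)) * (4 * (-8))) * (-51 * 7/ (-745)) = 79968/ 745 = 107.34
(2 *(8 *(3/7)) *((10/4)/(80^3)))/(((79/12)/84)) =27/63200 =0.00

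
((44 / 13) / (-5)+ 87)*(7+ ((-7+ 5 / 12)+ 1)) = 95387 / 780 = 122.29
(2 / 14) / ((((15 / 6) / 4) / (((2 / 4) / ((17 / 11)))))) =44 / 595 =0.07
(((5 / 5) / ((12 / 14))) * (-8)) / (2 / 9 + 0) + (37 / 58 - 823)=-50133 / 58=-864.36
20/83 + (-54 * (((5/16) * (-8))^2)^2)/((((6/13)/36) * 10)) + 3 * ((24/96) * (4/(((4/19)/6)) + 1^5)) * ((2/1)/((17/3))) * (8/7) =-1297292125/79016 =-16418.09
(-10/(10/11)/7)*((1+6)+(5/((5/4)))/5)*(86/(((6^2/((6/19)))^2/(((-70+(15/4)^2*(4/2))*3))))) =411983/40432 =10.19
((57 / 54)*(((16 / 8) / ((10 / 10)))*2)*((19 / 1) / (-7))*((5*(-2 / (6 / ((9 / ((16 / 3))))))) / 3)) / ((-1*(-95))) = 19 / 168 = 0.11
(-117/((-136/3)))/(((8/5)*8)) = 1755/8704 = 0.20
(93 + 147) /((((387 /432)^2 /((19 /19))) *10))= 55296 /1849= 29.91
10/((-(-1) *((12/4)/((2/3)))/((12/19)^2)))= 320/361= 0.89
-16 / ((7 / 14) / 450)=-14400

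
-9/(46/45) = -405/46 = -8.80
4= 4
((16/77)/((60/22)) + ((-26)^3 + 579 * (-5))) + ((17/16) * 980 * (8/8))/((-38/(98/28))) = -656493163/31920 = -20566.83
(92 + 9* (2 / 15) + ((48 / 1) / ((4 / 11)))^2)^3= 671899129586056 / 125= 5375193036688.45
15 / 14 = 1.07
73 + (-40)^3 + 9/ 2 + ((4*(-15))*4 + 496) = -127333/ 2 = -63666.50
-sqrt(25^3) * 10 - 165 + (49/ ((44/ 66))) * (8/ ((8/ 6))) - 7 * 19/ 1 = -1107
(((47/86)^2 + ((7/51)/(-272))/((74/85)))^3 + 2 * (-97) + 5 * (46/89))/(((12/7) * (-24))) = 165951788209524311912387572165/35674579548777355632335388672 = 4.65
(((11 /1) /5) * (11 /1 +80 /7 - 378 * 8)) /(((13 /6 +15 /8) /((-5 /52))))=1386726 /8827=157.10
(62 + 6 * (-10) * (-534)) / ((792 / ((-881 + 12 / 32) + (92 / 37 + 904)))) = 1048.24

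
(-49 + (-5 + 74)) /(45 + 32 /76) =380 /863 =0.44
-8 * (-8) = 64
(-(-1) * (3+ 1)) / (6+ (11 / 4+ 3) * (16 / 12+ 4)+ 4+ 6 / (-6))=12 / 119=0.10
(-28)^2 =784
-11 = -11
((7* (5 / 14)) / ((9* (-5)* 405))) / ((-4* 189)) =1 / 5511240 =0.00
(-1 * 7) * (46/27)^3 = -681352/19683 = -34.62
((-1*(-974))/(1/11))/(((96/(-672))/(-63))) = 4724874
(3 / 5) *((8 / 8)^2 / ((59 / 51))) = 153 / 295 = 0.52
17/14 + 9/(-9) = 3/14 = 0.21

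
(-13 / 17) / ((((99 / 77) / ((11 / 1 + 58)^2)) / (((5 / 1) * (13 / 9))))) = -20451.21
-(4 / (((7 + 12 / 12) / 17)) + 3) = -11.50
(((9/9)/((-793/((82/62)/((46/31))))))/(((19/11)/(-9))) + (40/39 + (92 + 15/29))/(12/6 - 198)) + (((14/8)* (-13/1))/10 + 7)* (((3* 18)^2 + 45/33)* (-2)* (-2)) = 17920135710596909/325006942260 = 55137.70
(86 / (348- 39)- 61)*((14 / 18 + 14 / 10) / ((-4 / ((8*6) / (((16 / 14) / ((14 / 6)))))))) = 45049963 / 13905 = 3239.84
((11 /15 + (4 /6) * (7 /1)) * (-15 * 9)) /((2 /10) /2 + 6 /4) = -3645 /8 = -455.62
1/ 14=0.07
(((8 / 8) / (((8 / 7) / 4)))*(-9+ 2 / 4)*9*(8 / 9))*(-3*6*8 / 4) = 8568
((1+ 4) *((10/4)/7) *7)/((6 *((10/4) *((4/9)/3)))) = 45/8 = 5.62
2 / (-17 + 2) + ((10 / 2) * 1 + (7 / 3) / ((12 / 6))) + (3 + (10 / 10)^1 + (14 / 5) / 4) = 161 / 15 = 10.73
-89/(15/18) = -106.80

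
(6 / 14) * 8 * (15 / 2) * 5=128.57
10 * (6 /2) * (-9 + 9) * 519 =0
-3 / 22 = -0.14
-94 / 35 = -2.69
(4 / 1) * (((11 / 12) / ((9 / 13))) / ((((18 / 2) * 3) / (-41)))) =-5863 / 729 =-8.04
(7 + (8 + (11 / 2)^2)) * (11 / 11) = 181 / 4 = 45.25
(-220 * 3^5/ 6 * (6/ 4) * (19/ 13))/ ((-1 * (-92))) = -212.32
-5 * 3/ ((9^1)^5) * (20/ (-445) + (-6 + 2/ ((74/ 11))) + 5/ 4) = 296215/ 259264476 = 0.00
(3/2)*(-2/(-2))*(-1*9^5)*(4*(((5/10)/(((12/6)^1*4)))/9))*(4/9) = -2187/2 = -1093.50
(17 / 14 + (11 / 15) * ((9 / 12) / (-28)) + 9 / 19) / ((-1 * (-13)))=17751 / 138320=0.13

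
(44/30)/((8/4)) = 11/15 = 0.73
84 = 84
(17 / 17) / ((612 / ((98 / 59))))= 49 / 18054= 0.00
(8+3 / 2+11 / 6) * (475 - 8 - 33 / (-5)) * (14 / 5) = 1127168 / 75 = 15028.91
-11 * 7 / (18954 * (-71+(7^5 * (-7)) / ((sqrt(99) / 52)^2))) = 847 / 669981622050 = 0.00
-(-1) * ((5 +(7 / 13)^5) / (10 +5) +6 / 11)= 18007454 / 20421115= 0.88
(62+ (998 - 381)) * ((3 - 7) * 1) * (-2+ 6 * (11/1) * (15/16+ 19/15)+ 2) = -3951101/10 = -395110.10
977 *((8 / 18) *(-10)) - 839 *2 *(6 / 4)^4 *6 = -1991213 / 36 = -55311.47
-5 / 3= -1.67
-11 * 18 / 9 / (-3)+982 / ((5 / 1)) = 3056 / 15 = 203.73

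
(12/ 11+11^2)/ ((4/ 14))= 427.32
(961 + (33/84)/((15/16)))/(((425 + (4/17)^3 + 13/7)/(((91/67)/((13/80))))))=13886948236/737694723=18.82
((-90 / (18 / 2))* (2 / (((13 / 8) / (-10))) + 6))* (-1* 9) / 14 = -3690 / 91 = -40.55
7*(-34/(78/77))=-9163/39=-234.95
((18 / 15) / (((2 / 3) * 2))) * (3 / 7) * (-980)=-378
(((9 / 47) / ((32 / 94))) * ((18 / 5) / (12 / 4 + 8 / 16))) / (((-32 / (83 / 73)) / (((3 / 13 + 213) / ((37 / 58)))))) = -19301733 / 2809040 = -6.87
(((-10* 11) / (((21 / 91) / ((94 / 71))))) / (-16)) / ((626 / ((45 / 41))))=0.07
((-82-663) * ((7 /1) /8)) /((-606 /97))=505855 /4848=104.34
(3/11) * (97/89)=291/979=0.30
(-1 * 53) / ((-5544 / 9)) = 53 / 616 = 0.09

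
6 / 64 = 3 / 32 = 0.09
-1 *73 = -73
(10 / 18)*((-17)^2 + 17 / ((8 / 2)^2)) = 7735 / 48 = 161.15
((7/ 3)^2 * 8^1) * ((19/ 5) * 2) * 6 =29792/ 15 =1986.13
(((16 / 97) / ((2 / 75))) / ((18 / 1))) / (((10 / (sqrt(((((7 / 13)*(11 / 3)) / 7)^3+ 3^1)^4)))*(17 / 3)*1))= 321441869440 / 5802408461889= 0.06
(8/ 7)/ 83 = 8/ 581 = 0.01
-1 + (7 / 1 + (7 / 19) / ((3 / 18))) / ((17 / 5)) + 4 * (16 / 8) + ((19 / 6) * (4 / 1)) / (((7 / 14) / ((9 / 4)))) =21547 / 323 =66.71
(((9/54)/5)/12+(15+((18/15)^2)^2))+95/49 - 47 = -61706587/2205000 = -27.98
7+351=358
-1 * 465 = -465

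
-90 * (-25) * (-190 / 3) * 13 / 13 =-142500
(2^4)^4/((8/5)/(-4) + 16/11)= 1802240/29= 62146.21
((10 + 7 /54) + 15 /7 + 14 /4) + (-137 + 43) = -14785 /189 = -78.23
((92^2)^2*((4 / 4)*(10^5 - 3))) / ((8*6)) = 447732167632 / 3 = 149244055877.33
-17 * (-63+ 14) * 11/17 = 539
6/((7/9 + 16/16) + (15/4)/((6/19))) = 432/983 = 0.44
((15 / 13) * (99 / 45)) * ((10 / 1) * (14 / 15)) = 308 / 13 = 23.69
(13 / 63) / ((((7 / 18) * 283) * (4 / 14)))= 0.01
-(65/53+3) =-4.23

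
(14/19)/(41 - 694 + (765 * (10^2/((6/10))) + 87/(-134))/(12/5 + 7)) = 88172/1544927449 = 0.00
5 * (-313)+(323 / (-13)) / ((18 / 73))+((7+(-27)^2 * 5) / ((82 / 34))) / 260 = -79627367 / 47970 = -1659.94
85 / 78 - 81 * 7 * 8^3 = -22643627 / 78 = -290302.91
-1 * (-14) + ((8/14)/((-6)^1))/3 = 880/63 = 13.97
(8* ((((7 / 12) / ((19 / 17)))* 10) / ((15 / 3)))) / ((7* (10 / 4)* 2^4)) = 17 / 570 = 0.03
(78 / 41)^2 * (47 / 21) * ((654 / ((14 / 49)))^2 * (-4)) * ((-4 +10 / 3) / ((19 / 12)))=2283017982336 / 31939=71480571.79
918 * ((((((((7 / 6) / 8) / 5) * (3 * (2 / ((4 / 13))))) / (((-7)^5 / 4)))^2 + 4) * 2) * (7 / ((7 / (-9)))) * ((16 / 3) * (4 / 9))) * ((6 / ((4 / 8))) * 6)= -1625729231536416 / 144120025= -11280384.05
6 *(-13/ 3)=-26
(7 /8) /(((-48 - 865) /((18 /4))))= -63 /14608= -0.00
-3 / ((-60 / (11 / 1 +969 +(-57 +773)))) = 424 / 5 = 84.80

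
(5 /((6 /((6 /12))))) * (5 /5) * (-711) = -1185 /4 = -296.25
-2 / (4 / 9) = -9 / 2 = -4.50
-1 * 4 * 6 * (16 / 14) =-192 / 7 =-27.43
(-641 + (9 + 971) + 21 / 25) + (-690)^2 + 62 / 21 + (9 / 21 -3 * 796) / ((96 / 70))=474701.85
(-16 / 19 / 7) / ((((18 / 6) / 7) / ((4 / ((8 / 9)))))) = -24 / 19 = -1.26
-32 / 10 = -16 / 5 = -3.20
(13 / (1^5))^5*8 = 2970344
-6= -6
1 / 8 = 0.12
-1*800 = -800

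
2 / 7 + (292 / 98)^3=3145750 / 117649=26.74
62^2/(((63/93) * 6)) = 59582/63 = 945.75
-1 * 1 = -1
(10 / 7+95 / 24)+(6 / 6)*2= 1241 / 168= 7.39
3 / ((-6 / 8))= -4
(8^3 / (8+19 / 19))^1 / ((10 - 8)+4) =256 / 27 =9.48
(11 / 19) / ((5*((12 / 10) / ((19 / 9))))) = 11 / 54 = 0.20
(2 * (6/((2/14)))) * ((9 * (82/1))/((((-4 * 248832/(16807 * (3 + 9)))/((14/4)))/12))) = -33765263/64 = -527582.23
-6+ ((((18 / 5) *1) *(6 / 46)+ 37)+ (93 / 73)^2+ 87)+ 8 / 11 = 814468921 / 6741185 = 120.82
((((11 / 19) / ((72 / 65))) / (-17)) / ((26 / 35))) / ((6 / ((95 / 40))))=-0.02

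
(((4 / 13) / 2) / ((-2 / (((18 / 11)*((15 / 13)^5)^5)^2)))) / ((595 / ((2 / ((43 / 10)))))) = -82635746427740826462681651776165381306782364845275878906250000 / 400785273085713599517017317460953050707064166894909628725305209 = -0.21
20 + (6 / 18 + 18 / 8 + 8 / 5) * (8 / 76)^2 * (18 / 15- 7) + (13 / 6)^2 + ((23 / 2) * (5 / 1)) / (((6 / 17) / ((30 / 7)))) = 1643499889 / 2274300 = 722.64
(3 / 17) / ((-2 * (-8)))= 3 / 272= 0.01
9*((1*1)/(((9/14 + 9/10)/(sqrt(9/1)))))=35/2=17.50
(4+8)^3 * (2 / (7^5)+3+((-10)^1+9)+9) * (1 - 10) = -171073.85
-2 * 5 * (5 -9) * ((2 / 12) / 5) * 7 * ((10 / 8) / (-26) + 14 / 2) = 64.88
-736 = -736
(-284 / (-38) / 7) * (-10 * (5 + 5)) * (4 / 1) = -56800 / 133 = -427.07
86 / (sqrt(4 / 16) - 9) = -172 / 17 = -10.12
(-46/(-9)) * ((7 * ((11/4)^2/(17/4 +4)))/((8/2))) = 1771/216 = 8.20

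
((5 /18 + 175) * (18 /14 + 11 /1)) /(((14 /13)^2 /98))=22927385 /126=181963.37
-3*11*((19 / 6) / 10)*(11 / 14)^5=-33659659 / 10756480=-3.13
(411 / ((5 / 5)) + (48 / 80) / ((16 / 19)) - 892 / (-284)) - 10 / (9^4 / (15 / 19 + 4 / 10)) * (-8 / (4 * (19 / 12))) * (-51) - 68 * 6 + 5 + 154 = 247742986463 / 1494799920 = 165.74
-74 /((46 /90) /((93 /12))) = -51615 /46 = -1122.07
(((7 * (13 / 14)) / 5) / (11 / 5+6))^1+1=95 / 82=1.16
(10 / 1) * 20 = 200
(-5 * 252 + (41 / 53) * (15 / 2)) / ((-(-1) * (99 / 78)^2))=-14978470 / 19239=-778.55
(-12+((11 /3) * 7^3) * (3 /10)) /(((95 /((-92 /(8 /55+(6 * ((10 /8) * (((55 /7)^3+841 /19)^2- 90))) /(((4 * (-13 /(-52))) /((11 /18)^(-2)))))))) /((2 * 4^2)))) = -363600692959504 /180667998031676915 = -0.00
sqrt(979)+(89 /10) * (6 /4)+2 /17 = 4579 /340+sqrt(979) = 44.76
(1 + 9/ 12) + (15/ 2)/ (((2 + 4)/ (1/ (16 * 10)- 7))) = -6.99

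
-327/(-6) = 109/2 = 54.50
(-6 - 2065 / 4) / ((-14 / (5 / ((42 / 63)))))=31335 / 112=279.78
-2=-2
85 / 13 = 6.54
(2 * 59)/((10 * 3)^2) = 59/450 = 0.13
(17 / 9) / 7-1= -46 / 63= -0.73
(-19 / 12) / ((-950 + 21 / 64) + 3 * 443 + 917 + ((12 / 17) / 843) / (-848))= -0.00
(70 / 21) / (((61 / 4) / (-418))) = -16720 / 183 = -91.37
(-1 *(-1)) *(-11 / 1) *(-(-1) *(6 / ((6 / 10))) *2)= -220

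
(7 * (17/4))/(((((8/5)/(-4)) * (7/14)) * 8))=-595/32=-18.59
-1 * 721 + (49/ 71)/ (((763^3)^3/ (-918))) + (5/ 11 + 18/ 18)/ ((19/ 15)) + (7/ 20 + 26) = -368134827707240797918888278308169/ 530834807136885080223880469060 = -693.50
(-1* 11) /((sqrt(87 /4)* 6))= -11* sqrt(87) /261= -0.39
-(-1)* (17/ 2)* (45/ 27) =85/ 6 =14.17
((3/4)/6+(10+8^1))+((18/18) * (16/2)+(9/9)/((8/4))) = 26.62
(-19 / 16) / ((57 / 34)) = -17 / 24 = -0.71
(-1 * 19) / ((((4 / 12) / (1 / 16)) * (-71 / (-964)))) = -13737 / 284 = -48.37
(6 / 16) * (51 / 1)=153 / 8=19.12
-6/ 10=-3/ 5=-0.60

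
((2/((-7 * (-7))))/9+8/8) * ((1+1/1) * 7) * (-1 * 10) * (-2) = 17720/63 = 281.27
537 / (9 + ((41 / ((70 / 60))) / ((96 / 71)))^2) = 6736128 / 8586817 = 0.78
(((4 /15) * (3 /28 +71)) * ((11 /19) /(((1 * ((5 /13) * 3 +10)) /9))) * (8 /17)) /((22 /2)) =621192 /1639225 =0.38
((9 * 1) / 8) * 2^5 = 36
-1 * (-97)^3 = 912673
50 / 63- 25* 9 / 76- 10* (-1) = 37505 / 4788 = 7.83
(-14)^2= 196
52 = 52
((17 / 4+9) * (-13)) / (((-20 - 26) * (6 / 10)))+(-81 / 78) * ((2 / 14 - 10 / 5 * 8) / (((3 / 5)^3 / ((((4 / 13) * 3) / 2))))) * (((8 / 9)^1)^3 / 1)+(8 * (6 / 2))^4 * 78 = 25878558.95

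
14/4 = 7/2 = 3.50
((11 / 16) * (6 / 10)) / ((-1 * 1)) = -33 / 80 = -0.41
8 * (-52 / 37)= -416 / 37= -11.24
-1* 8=-8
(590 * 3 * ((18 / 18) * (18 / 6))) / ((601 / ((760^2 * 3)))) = 15309763.73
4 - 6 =-2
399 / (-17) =-399 / 17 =-23.47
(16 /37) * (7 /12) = 28 /111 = 0.25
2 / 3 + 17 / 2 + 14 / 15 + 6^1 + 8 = 241 / 10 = 24.10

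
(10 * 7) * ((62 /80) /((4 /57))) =12369 /16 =773.06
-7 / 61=-0.11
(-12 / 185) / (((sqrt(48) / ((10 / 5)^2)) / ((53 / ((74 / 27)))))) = -2862 * sqrt(3) / 6845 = -0.72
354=354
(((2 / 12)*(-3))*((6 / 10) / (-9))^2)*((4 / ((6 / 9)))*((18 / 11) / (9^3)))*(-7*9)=14 / 7425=0.00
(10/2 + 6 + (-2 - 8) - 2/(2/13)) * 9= -108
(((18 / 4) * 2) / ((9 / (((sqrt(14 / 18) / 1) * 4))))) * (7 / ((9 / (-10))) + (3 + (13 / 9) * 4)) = 4 * sqrt(7) / 3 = 3.53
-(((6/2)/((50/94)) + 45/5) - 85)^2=-3094081/625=-4950.53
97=97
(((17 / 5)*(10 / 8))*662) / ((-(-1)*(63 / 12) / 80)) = 900320 / 21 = 42872.38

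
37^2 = 1369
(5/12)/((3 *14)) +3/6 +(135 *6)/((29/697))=284550733/14616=19468.44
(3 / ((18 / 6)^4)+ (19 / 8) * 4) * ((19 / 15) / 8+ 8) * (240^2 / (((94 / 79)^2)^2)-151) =14065093632726653 / 6324066576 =2224058.44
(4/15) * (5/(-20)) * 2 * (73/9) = -146/135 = -1.08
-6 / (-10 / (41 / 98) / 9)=1107 / 490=2.26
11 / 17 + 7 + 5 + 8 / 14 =1573 / 119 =13.22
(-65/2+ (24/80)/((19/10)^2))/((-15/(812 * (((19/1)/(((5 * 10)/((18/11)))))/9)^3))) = 36109234/62390625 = 0.58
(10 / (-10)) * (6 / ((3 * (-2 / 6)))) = 6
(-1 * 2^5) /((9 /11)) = -352 /9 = -39.11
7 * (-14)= -98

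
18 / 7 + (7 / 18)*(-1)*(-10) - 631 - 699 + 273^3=1281740888 / 63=20345093.46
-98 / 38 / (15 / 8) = -392 / 285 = -1.38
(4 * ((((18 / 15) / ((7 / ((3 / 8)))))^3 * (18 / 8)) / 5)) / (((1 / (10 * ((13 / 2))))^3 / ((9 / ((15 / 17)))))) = 735140367 / 548800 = 1339.54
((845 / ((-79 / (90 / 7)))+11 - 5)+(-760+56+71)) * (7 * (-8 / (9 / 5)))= 5637080 / 237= 23785.15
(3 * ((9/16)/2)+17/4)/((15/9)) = 489/160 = 3.06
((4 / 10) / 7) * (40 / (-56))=-2 / 49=-0.04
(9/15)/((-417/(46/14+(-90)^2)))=-56723/4865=-11.66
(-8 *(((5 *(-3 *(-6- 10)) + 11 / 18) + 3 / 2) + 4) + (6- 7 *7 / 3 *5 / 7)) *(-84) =497588 / 3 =165862.67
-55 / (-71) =55 / 71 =0.77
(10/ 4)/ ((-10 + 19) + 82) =5/ 182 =0.03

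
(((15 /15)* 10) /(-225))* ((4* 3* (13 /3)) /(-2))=52 /45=1.16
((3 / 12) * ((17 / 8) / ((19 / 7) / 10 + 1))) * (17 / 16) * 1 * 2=0.89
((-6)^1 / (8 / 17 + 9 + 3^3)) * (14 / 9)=-119 / 465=-0.26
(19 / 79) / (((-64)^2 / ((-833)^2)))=13183891 / 323584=40.74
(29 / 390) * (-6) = -29 / 65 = -0.45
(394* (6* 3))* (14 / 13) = 99288 / 13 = 7637.54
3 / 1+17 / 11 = 50 / 11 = 4.55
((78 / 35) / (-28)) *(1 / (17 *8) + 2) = -1521 / 9520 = -0.16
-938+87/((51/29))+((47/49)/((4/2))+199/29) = -42573705/48314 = -881.19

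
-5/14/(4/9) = -45/56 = -0.80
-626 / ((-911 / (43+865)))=568408 / 911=623.94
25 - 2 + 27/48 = 377/16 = 23.56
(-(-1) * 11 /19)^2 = 0.34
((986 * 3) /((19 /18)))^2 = 2834923536 /361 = 7852973.78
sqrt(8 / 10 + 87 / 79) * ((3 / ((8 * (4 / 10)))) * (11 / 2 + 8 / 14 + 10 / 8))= 615 * sqrt(296645) / 35392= 9.46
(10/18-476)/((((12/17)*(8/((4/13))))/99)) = -800173/312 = -2564.66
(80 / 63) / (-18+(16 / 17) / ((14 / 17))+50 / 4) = -160 / 549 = -0.29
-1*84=-84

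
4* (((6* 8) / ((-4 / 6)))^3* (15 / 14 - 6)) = 51508224 / 7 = 7358317.71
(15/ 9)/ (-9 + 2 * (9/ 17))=-17/ 81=-0.21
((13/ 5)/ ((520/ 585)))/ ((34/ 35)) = 3.01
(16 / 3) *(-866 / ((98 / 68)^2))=-16017536 / 7203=-2223.73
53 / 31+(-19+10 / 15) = -1546 / 93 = -16.62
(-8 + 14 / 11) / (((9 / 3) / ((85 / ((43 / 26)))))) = -163540 / 1419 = -115.25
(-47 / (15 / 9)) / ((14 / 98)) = -987 / 5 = -197.40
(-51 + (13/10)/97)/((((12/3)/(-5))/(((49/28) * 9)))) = 3115791/3104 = 1003.80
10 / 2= 5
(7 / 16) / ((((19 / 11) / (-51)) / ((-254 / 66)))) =15113 / 304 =49.71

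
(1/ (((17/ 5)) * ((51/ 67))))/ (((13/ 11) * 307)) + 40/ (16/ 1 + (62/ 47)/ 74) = 16052929933/ 6425585829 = 2.50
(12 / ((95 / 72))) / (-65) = -864 / 6175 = -0.14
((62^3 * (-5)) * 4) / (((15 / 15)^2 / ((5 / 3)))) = -23832800 / 3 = -7944266.67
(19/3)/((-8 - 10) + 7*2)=-19/12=-1.58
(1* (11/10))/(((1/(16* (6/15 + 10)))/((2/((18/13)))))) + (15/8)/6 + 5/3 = 958933/3600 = 266.37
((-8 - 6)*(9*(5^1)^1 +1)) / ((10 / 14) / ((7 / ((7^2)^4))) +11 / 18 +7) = -11592 / 10588547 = -0.00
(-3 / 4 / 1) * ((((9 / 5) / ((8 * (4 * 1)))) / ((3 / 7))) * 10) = -63 / 64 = -0.98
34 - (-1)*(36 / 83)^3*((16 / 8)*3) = 19720694 / 571787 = 34.49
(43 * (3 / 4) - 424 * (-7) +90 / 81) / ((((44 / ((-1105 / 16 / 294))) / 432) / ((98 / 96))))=-119394145 / 16896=-7066.41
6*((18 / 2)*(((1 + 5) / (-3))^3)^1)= -432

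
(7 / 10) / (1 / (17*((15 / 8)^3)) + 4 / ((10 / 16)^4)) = 57375 / 2149376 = 0.03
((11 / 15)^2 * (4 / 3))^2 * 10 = 468512 / 91125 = 5.14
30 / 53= 0.57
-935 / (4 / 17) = -15895 / 4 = -3973.75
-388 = -388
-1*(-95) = 95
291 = 291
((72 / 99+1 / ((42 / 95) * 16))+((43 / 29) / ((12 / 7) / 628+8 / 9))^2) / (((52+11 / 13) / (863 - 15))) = 58.32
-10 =-10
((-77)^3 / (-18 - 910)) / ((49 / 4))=40.16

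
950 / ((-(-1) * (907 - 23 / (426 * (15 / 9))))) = 674500 / 643947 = 1.05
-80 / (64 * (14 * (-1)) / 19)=95 / 56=1.70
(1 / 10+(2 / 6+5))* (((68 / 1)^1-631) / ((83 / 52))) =-2385994 / 1245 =-1916.46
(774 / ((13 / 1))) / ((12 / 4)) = 19.85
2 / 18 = 1 / 9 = 0.11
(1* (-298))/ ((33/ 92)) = -27416/ 33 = -830.79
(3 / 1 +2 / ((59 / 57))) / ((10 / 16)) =7.89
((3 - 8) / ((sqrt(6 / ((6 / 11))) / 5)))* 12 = -300* sqrt(11) / 11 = -90.45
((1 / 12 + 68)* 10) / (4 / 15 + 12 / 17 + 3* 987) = 347225 / 1510606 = 0.23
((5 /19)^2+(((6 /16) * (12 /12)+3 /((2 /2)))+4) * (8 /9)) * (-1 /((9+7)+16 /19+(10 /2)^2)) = -21524 /135945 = -0.16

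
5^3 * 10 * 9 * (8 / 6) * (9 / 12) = 11250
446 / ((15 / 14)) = 6244 / 15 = 416.27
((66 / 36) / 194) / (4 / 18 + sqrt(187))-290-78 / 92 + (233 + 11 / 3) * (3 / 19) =-253.48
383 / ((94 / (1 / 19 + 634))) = 4614001 / 1786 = 2583.43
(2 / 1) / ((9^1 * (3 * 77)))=2 / 2079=0.00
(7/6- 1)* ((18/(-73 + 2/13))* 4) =-156/947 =-0.16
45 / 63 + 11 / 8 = 117 / 56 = 2.09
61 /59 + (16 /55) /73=1.04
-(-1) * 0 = 0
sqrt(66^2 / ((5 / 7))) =66 * sqrt(35) / 5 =78.09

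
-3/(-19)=3/19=0.16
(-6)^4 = 1296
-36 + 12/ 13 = -456/ 13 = -35.08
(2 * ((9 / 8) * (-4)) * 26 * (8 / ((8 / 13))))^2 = 9253764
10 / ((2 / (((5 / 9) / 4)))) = 0.69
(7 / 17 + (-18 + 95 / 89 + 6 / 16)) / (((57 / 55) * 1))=-3582865 / 229976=-15.58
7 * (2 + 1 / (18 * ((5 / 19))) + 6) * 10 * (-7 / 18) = -36211 / 162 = -223.52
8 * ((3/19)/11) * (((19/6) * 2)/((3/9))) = 2.18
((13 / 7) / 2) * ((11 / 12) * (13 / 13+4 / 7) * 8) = 1573 / 147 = 10.70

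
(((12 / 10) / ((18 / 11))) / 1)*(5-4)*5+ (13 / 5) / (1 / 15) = 42.67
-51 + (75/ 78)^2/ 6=-206231/ 4056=-50.85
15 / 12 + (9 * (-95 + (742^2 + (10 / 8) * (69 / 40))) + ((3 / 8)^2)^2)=20292573905 / 4096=4954241.68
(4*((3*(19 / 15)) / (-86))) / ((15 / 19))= -722 / 3225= -0.22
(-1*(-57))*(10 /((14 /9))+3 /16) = 377.12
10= 10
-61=-61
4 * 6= 24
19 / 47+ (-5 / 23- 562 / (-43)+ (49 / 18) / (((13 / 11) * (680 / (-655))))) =16328085245 / 1479274992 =11.04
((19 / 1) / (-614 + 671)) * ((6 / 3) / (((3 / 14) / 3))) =28 / 3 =9.33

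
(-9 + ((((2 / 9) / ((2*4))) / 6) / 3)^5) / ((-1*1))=1028294561267711 / 114254951251968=9.00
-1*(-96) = 96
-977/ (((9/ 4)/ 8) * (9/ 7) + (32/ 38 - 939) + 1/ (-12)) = 12474336/ 11974847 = 1.04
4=4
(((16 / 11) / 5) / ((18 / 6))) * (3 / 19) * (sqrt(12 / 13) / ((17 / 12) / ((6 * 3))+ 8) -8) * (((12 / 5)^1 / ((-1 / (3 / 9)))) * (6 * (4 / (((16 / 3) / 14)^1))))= 32256 / 5225 -1741824 * sqrt(39) / 118529125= 6.08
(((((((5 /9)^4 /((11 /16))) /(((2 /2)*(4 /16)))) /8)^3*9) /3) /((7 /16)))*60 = 40000000000000 /292377332377053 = 0.14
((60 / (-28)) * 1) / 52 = -15 / 364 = -0.04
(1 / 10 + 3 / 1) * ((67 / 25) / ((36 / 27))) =6.23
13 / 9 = 1.44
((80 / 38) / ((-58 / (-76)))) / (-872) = -10 / 3161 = -0.00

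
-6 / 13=-0.46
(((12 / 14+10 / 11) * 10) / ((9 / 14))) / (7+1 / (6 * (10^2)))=544000 / 138633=3.92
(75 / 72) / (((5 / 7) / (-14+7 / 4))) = -1715 / 96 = -17.86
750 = 750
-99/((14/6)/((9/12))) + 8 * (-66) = -15675/28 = -559.82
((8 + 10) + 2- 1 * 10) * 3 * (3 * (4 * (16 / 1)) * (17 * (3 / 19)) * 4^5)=300810240 / 19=15832117.89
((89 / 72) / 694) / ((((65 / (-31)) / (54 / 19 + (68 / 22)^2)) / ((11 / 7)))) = -39312991 / 2375853480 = -0.02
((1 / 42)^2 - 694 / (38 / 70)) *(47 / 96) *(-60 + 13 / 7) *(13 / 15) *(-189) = -10655197953257 / 1787520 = -5960883.21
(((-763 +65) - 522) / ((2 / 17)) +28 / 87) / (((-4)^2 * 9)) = -451081 / 6264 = -72.01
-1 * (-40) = 40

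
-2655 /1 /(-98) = 2655 /98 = 27.09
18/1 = 18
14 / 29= 0.48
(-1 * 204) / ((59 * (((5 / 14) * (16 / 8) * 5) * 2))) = -714 / 1475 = -0.48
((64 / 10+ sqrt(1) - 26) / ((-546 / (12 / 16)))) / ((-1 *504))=-31 / 611520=-0.00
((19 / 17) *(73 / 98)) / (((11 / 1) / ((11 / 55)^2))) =1387 / 458150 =0.00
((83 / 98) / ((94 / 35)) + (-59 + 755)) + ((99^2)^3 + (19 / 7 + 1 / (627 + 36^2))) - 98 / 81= 64329489589237595563 / 68328036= 941480150098.82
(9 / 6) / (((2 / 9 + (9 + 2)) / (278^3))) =290046852 / 101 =2871751.01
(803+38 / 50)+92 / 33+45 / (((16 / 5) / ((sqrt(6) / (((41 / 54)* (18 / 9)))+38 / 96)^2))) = 38475* sqrt(6) / 5248+4801911536777 / 5680435200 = 863.30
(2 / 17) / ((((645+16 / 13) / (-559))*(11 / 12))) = -174408 / 1570987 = -0.11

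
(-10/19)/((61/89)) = -890/1159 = -0.77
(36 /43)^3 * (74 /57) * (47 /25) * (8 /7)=432718848 /264360775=1.64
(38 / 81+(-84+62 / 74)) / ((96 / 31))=-7682761 / 287712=-26.70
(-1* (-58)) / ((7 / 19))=1102 / 7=157.43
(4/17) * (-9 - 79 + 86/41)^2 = 49617936/28577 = 1736.29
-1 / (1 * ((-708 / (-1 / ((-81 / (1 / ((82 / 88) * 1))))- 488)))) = -405151 / 587817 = -0.69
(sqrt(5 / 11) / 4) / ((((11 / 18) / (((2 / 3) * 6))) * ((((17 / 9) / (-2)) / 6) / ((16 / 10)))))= -15552 * sqrt(55) / 10285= -11.21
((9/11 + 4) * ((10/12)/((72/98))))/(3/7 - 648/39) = -1181635/3499848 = -0.34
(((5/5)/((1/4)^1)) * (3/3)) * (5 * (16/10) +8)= 64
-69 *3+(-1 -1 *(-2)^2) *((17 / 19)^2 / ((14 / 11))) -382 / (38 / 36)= -2891089 / 5054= -572.04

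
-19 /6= -3.17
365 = 365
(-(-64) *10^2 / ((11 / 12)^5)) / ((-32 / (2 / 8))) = -12441600 / 161051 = -77.25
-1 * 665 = -665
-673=-673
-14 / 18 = -7 / 9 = -0.78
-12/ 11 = -1.09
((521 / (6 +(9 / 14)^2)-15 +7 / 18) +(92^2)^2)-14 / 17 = 9185169134239 / 128214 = 71639361.80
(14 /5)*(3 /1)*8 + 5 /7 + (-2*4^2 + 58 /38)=24898 /665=37.44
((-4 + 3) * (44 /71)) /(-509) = 44 /36139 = 0.00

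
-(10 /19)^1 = -10 /19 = -0.53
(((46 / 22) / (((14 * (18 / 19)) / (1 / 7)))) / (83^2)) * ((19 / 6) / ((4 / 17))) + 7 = 22457399359 / 3208179744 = 7.00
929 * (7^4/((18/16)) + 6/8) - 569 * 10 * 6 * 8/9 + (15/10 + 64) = 1953108.03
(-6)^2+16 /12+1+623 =661.33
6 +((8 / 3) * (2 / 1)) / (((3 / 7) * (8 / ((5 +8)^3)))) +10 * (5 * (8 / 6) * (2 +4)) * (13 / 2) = 54212 / 9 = 6023.56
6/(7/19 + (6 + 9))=57/146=0.39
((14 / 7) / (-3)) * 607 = -1214 / 3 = -404.67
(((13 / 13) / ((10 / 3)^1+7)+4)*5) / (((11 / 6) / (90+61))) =575310 / 341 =1687.13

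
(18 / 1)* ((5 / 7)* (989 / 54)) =4945 / 21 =235.48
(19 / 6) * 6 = 19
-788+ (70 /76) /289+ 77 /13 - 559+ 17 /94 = -4498696970 /3355001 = -1340.89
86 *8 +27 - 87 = 628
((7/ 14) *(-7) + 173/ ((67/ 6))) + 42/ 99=54907/ 4422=12.42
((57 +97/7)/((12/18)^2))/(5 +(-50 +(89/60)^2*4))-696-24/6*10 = -168851408/228053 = -740.40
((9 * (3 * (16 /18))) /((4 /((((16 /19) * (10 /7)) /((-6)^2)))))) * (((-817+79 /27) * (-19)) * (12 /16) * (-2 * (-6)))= 251200 /9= 27911.11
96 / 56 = 12 / 7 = 1.71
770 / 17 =45.29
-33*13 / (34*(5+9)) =-429 / 476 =-0.90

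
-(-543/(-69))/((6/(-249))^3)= 103493447/184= 562464.39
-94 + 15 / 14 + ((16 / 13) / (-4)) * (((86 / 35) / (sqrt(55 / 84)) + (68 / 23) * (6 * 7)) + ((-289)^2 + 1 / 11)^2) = -1087160278738447 / 506506 -688 * sqrt(1155) / 25025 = -2146391709.50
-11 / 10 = -1.10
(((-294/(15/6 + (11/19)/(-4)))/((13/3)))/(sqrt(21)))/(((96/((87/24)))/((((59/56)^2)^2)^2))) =-0.36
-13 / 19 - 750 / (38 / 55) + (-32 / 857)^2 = -15157539006 / 13954531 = -1086.21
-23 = -23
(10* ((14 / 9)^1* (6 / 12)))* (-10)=-700 / 9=-77.78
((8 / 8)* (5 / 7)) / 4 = 5 / 28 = 0.18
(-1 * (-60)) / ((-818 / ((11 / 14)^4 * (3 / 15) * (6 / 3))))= -43923 / 3928036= -0.01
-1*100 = -100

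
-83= -83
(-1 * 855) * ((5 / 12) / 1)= -1425 / 4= -356.25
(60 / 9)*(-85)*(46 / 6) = -39100 / 9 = -4344.44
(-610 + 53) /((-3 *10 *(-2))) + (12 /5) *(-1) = -701 /60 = -11.68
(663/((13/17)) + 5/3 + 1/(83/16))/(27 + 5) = 108173/3984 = 27.15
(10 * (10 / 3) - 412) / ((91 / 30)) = -124.84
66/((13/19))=1254/13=96.46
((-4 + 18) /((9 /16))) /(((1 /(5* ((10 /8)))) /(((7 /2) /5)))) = 980 /9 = 108.89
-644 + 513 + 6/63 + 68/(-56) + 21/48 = -44245/336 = -131.68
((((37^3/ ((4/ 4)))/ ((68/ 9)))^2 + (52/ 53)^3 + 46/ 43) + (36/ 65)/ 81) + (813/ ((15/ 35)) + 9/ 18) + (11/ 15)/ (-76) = 2957666788796685697429/ 65804160429072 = 44946501.40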